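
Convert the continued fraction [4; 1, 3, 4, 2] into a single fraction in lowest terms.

Work from the innermost term outward:
Start with 2.
4 + 1/(2/1) = 4 + 1/2 = 9/2
3 + 1/(9/2) = 3 + 2/9 = 29/9
1 + 1/(29/9) = 1 + 9/29 = 38/29
4 + 1/(38/29) = 4 + 29/38 = 181/38

181/38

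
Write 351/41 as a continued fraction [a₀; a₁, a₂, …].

⌊351/41⌋ = 8, remainder 23
⌊41/23⌋ = 1, remainder 18
⌊23/18⌋ = 1, remainder 5
⌊18/5⌋ = 3, remainder 3
⌊5/3⌋ = 1, remainder 2
⌊3/2⌋ = 1, remainder 1
⌊2/1⌋ = 2, remainder 0

[8; 1, 1, 3, 1, 1, 2]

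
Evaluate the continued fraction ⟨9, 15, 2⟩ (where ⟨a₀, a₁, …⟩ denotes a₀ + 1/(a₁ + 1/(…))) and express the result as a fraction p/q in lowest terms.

281/31

Compute successive convergents:
a_0 = 9: 9/1
a_1 = 15: 136/15
a_2 = 2: 281/31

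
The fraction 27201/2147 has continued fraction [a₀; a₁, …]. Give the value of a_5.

⌊27201/2147⌋ = 12, remainder 1437
⌊2147/1437⌋ = 1, remainder 710
⌊1437/710⌋ = 2, remainder 17
⌊710/17⌋ = 41, remainder 13
⌊17/13⌋ = 1, remainder 4
⌊13/4⌋ = 3, remainder 1

3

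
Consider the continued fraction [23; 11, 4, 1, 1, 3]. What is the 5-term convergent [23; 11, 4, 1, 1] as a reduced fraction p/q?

2332/101

a_0 = 23: 23/1
a_1 = 11: 254/11
a_2 = 4: 1039/45
a_3 = 1: 1293/56
a_4 = 1: 2332/101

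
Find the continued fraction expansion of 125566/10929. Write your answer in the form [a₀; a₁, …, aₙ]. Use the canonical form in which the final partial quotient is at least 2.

[11; 2, 22, 1, 3, 19, 3]

Apply division with remainder until the remainder is 0:
125566 = 11·10929 + 5347, so a_0 = 11
10929 = 2·5347 + 235, so a_1 = 2
5347 = 22·235 + 177, so a_2 = 22
235 = 1·177 + 58, so a_3 = 1
177 = 3·58 + 3, so a_4 = 3
58 = 19·3 + 1, so a_5 = 19
3 = 3·1 + 0, so a_6 = 3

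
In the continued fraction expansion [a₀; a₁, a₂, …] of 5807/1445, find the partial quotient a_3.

5807 ÷ 1445 → quotient 4, remainder 27
1445 ÷ 27 → quotient 53, remainder 14
27 ÷ 14 → quotient 1, remainder 13
14 ÷ 13 → quotient 1, remainder 1

1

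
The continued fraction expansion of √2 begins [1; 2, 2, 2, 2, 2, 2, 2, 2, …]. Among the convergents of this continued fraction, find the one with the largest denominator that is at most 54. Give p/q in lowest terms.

41/29

List convergents until the denominator exceeds the bound:
a_0 = 1: 1/1  (≤ bound)
a_1 = 2: 3/2  (≤ bound)
a_2 = 2: 7/5  (≤ bound)
a_3 = 2: 17/12  (≤ bound)
a_4 = 2: 41/29  (≤ bound)
a_5 = 2: 99/70  (> 54, stop)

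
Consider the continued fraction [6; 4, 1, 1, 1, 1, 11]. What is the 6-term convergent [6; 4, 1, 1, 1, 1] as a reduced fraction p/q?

Start with 1.
1 + 1/(1/1) = 1 + 1/1 = 2/1
1 + 1/(2/1) = 1 + 1/2 = 3/2
1 + 1/(3/2) = 1 + 2/3 = 5/3
4 + 1/(5/3) = 4 + 3/5 = 23/5
6 + 1/(23/5) = 6 + 5/23 = 143/23

143/23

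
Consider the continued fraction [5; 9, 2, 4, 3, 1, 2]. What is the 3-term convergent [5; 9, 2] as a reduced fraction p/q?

Start with 2.
9 + 1/(2/1) = 9 + 1/2 = 19/2
5 + 1/(19/2) = 5 + 2/19 = 97/19

97/19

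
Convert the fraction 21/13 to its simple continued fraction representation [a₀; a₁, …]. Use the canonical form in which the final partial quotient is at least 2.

[1; 1, 1, 1, 1, 2]

21 = 1·13 + 8, so a_0 = 1
13 = 1·8 + 5, so a_1 = 1
8 = 1·5 + 3, so a_2 = 1
5 = 1·3 + 2, so a_3 = 1
3 = 1·2 + 1, so a_4 = 1
2 = 2·1 + 0, so a_5 = 2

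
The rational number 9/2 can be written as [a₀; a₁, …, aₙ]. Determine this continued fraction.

Repeatedly divide and take the remainder:
9 = 4·2 + 1, so a_0 = 4
2 = 2·1 + 0, so a_1 = 2

[4; 2]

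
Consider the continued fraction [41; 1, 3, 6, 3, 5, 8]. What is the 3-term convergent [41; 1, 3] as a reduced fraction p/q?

167/4

Build up convergents one term at a time:
a_0 = 41: 41/1
a_1 = 1: 42/1
a_2 = 3: 167/4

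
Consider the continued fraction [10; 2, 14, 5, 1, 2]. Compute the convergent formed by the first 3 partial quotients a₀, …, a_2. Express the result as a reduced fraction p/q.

a_0 = 10: 10/1
a_1 = 2: 21/2
a_2 = 14: 304/29

304/29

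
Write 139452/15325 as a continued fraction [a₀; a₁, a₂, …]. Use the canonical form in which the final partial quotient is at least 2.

Repeatedly divide and take the remainder:
139452 ÷ 15325 → quotient 9, remainder 1527
15325 ÷ 1527 → quotient 10, remainder 55
1527 ÷ 55 → quotient 27, remainder 42
55 ÷ 42 → quotient 1, remainder 13
42 ÷ 13 → quotient 3, remainder 3
13 ÷ 3 → quotient 4, remainder 1
3 ÷ 1 → quotient 3, remainder 0

[9; 10, 27, 1, 3, 4, 3]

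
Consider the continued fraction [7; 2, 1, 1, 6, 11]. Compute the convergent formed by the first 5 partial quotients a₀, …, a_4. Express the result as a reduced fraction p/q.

a_0 = 7: 7/1
a_1 = 2: 15/2
a_2 = 1: 22/3
a_3 = 1: 37/5
a_4 = 6: 244/33

244/33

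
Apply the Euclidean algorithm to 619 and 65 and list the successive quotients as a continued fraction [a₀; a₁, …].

[9; 1, 1, 10, 3]

Repeatedly divide and take the remainder:
619 ÷ 65 → quotient 9, remainder 34
65 ÷ 34 → quotient 1, remainder 31
34 ÷ 31 → quotient 1, remainder 3
31 ÷ 3 → quotient 10, remainder 1
3 ÷ 1 → quotient 3, remainder 0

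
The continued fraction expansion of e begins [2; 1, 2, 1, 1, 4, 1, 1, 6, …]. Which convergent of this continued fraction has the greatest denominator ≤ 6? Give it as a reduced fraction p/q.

a_0 = 2: 2/1  (≤ bound)
a_1 = 1: 3/1  (≤ bound)
a_2 = 2: 8/3  (≤ bound)
a_3 = 1: 11/4  (≤ bound)
a_4 = 1: 19/7  (> 6, stop)

11/4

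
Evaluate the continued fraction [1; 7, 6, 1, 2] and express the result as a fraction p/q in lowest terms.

163/143

Start with 2.
1 + 1/(2/1) = 1 + 1/2 = 3/2
6 + 1/(3/2) = 6 + 2/3 = 20/3
7 + 1/(20/3) = 7 + 3/20 = 143/20
1 + 1/(143/20) = 1 + 20/143 = 163/143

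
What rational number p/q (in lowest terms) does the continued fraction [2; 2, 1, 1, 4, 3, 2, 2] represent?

Work from the innermost term outward:
Start with 2.
2 + 1/(2/1) = 2 + 1/2 = 5/2
3 + 1/(5/2) = 3 + 2/5 = 17/5
4 + 1/(17/5) = 4 + 5/17 = 73/17
1 + 1/(73/17) = 1 + 17/73 = 90/73
1 + 1/(90/73) = 1 + 73/90 = 163/90
2 + 1/(163/90) = 2 + 90/163 = 416/163
2 + 1/(416/163) = 2 + 163/416 = 995/416

995/416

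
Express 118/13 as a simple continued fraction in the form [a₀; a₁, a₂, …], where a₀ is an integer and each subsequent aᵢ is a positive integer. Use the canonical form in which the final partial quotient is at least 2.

[9; 13]

⌊118/13⌋ = 9, remainder 1
⌊13/1⌋ = 13, remainder 0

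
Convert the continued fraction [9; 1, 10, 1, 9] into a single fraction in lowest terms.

Start with 9.
1 + 1/(9/1) = 1 + 1/9 = 10/9
10 + 1/(10/9) = 10 + 9/10 = 109/10
1 + 1/(109/10) = 1 + 10/109 = 119/109
9 + 1/(119/109) = 9 + 109/119 = 1180/119

1180/119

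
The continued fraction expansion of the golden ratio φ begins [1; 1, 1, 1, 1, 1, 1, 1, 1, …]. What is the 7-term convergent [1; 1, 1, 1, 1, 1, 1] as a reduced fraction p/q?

Work from the innermost term outward:
Start with 1.
1 + 1/(1/1) = 1 + 1/1 = 2/1
1 + 1/(2/1) = 1 + 1/2 = 3/2
1 + 1/(3/2) = 1 + 2/3 = 5/3
1 + 1/(5/3) = 1 + 3/5 = 8/5
1 + 1/(8/5) = 1 + 5/8 = 13/8
1 + 1/(13/8) = 1 + 8/13 = 21/13

21/13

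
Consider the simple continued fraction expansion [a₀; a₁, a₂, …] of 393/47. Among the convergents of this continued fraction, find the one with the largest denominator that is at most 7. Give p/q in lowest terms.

a_0 = 8: 8/1  (≤ bound)
a_1 = 2: 17/2  (≤ bound)
a_2 = 1: 25/3  (≤ bound)
a_3 = 3: 92/11  (> 7, stop)

25/3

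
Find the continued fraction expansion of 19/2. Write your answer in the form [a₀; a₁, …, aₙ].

Run the Euclidean algorithm, recording each quotient:
19 = 9·2 + 1, so a_0 = 9
2 = 2·1 + 0, so a_1 = 2

[9; 2]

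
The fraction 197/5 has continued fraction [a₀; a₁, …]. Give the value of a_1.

197 ÷ 5 → quotient 39, remainder 2
5 ÷ 2 → quotient 2, remainder 1

2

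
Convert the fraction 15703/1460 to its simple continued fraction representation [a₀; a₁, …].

Apply division with remainder until the remainder is 0:
15703 = 10·1460 + 1103, so a_0 = 10
1460 = 1·1103 + 357, so a_1 = 1
1103 = 3·357 + 32, so a_2 = 3
357 = 11·32 + 5, so a_3 = 11
32 = 6·5 + 2, so a_4 = 6
5 = 2·2 + 1, so a_5 = 2
2 = 2·1 + 0, so a_6 = 2

[10; 1, 3, 11, 6, 2, 2]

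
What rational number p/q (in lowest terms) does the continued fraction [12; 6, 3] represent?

231/19

Use the convergent recurrence hₖ = aₖ·hₖ₋₁ + hₖ₋₂ (and likewise for the denominators kₖ):
a_0 = 12: 12/1
a_1 = 6: 73/6
a_2 = 3: 231/19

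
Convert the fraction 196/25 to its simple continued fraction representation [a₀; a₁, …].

Apply division with remainder until the remainder is 0:
⌊196/25⌋ = 7, remainder 21
⌊25/21⌋ = 1, remainder 4
⌊21/4⌋ = 5, remainder 1
⌊4/1⌋ = 4, remainder 0

[7; 1, 5, 4]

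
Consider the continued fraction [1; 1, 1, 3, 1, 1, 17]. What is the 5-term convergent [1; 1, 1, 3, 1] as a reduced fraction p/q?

14/9

Starting at the tail and folding back:
Start with 1.
3 + 1/(1/1) = 3 + 1/1 = 4/1
1 + 1/(4/1) = 1 + 1/4 = 5/4
1 + 1/(5/4) = 1 + 4/5 = 9/5
1 + 1/(9/5) = 1 + 5/9 = 14/9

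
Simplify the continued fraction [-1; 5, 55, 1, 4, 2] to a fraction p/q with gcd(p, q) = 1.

-2467/3081

Start with 2.
4 + 1/(2/1) = 4 + 1/2 = 9/2
1 + 1/(9/2) = 1 + 2/9 = 11/9
55 + 1/(11/9) = 55 + 9/11 = 614/11
5 + 1/(614/11) = 5 + 11/614 = 3081/614
-1 + 1/(3081/614) = -1 + 614/3081 = -2467/3081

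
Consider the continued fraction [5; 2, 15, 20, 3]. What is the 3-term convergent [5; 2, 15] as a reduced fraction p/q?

170/31

Start with 15.
2 + 1/(15/1) = 2 + 1/15 = 31/15
5 + 1/(31/15) = 5 + 15/31 = 170/31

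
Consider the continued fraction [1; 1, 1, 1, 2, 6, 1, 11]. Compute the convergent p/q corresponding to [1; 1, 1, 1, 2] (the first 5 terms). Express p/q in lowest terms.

13/8

a_0 = 1: 1/1
a_1 = 1: 2/1
a_2 = 1: 3/2
a_3 = 1: 5/3
a_4 = 2: 13/8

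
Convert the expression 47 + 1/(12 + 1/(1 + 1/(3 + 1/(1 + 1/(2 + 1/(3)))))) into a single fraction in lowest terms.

28294/601

Start with 3.
2 + 1/(3/1) = 2 + 1/3 = 7/3
1 + 1/(7/3) = 1 + 3/7 = 10/7
3 + 1/(10/7) = 3 + 7/10 = 37/10
1 + 1/(37/10) = 1 + 10/37 = 47/37
12 + 1/(47/37) = 12 + 37/47 = 601/47
47 + 1/(601/47) = 47 + 47/601 = 28294/601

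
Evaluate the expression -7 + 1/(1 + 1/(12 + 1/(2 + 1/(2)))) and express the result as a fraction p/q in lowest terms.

-407/67

a_0 = -7: -7/1
a_1 = 1: -6/1
a_2 = 12: -79/13
a_3 = 2: -164/27
a_4 = 2: -407/67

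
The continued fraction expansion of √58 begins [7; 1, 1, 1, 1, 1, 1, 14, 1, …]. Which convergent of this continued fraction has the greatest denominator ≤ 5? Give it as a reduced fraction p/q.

38/5

a_0 = 7: 7/1  (≤ bound)
a_1 = 1: 8/1  (≤ bound)
a_2 = 1: 15/2  (≤ bound)
a_3 = 1: 23/3  (≤ bound)
a_4 = 1: 38/5  (≤ bound)
a_5 = 1: 61/8  (> 5, stop)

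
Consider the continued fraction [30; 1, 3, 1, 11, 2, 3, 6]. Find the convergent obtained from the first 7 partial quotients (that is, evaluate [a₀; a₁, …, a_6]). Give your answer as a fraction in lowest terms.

Build up convergents one term at a time:
a_0 = 30: 30/1
a_1 = 1: 31/1
a_2 = 3: 123/4
a_3 = 1: 154/5
a_4 = 11: 1817/59
a_5 = 2: 3788/123
a_6 = 3: 13181/428

13181/428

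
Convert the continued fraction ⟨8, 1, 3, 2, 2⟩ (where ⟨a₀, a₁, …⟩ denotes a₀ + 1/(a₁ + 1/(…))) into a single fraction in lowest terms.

193/22

a_0 = 8: 8/1
a_1 = 1: 9/1
a_2 = 3: 35/4
a_3 = 2: 79/9
a_4 = 2: 193/22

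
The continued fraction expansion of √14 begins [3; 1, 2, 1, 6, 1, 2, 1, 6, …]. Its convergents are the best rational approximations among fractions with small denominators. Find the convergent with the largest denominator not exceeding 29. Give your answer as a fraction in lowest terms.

List convergents until the denominator exceeds the bound:
a_0 = 3: 3/1  (≤ bound)
a_1 = 1: 4/1  (≤ bound)
a_2 = 2: 11/3  (≤ bound)
a_3 = 1: 15/4  (≤ bound)
a_4 = 6: 101/27  (≤ bound)
a_5 = 1: 116/31  (> 29, stop)

101/27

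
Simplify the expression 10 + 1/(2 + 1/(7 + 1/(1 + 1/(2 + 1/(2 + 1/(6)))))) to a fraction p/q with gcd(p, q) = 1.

7737/739

Start with 6.
2 + 1/(6/1) = 2 + 1/6 = 13/6
2 + 1/(13/6) = 2 + 6/13 = 32/13
1 + 1/(32/13) = 1 + 13/32 = 45/32
7 + 1/(45/32) = 7 + 32/45 = 347/45
2 + 1/(347/45) = 2 + 45/347 = 739/347
10 + 1/(739/347) = 10 + 347/739 = 7737/739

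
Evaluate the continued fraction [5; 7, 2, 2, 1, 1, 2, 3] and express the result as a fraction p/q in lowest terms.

Starting at the tail and folding back:
Start with 3.
2 + 1/(3/1) = 2 + 1/3 = 7/3
1 + 1/(7/3) = 1 + 3/7 = 10/7
1 + 1/(10/7) = 1 + 7/10 = 17/10
2 + 1/(17/10) = 2 + 10/17 = 44/17
2 + 1/(44/17) = 2 + 17/44 = 105/44
7 + 1/(105/44) = 7 + 44/105 = 779/105
5 + 1/(779/105) = 5 + 105/779 = 4000/779

4000/779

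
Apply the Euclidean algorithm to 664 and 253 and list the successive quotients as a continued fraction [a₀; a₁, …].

⌊664/253⌋ = 2, remainder 158
⌊253/158⌋ = 1, remainder 95
⌊158/95⌋ = 1, remainder 63
⌊95/63⌋ = 1, remainder 32
⌊63/32⌋ = 1, remainder 31
⌊32/31⌋ = 1, remainder 1
⌊31/1⌋ = 31, remainder 0

[2; 1, 1, 1, 1, 1, 31]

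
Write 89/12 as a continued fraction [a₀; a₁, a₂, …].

89 ÷ 12 → quotient 7, remainder 5
12 ÷ 5 → quotient 2, remainder 2
5 ÷ 2 → quotient 2, remainder 1
2 ÷ 1 → quotient 2, remainder 0

[7; 2, 2, 2]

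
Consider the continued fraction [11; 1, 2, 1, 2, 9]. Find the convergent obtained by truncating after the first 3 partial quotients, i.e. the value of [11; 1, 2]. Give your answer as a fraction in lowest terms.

35/3

Collapse the nested fraction from the inside out:
Start with 2.
1 + 1/(2/1) = 1 + 1/2 = 3/2
11 + 1/(3/2) = 11 + 2/3 = 35/3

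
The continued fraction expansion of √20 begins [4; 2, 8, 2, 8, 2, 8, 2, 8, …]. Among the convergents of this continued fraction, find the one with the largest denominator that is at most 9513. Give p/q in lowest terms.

24476/5473

List convergents until the denominator exceeds the bound:
a_0 = 4: 4/1  (≤ bound)
a_1 = 2: 9/2  (≤ bound)
a_2 = 8: 76/17  (≤ bound)
a_3 = 2: 161/36  (≤ bound)
a_4 = 8: 1364/305  (≤ bound)
a_5 = 2: 2889/646  (≤ bound)
a_6 = 8: 24476/5473  (≤ bound)
a_7 = 2: 51841/11592  (> 9513, stop)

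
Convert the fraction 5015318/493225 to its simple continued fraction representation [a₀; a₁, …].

[10; 5, 1, 15, 37, 46, 1, 2]

5015318 ÷ 493225 → quotient 10, remainder 83068
493225 ÷ 83068 → quotient 5, remainder 77885
83068 ÷ 77885 → quotient 1, remainder 5183
77885 ÷ 5183 → quotient 15, remainder 140
5183 ÷ 140 → quotient 37, remainder 3
140 ÷ 3 → quotient 46, remainder 2
3 ÷ 2 → quotient 1, remainder 1
2 ÷ 1 → quotient 2, remainder 0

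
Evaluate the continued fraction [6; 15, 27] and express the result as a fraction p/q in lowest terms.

a_0 = 6: 6/1
a_1 = 15: 91/15
a_2 = 27: 2463/406

2463/406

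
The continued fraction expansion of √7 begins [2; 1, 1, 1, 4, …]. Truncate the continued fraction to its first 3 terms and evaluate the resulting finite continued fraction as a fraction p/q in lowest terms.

5/2

Compute successive convergents:
a_0 = 2: 2/1
a_1 = 1: 3/1
a_2 = 1: 5/2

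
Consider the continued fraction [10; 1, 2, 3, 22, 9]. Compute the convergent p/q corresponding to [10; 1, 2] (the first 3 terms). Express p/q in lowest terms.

32/3

Use the convergent recurrence hₖ = aₖ·hₖ₋₁ + hₖ₋₂ (and likewise for the denominators kₖ):
a_0 = 10: 10/1
a_1 = 1: 11/1
a_2 = 2: 32/3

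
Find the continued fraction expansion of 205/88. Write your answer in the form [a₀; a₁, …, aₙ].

205 ÷ 88 → quotient 2, remainder 29
88 ÷ 29 → quotient 3, remainder 1
29 ÷ 1 → quotient 29, remainder 0

[2; 3, 29]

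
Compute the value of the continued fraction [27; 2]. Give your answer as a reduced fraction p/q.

55/2

Starting at the tail and folding back:
Start with 2.
27 + 1/(2/1) = 27 + 1/2 = 55/2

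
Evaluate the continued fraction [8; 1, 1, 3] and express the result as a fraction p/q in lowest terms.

60/7

Compute successive convergents:
a_0 = 8: 8/1
a_1 = 1: 9/1
a_2 = 1: 17/2
a_3 = 3: 60/7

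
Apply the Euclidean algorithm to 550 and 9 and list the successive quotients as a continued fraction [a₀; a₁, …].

[61; 9]

⌊550/9⌋ = 61, remainder 1
⌊9/1⌋ = 9, remainder 0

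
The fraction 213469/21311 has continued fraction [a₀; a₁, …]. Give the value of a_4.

⌊213469/21311⌋ = 10, remainder 359
⌊21311/359⌋ = 59, remainder 130
⌊359/130⌋ = 2, remainder 99
⌊130/99⌋ = 1, remainder 31
⌊99/31⌋ = 3, remainder 6

3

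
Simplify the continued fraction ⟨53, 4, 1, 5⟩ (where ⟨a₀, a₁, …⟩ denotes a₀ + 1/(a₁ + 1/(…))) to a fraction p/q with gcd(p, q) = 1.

a_0 = 53: 53/1
a_1 = 4: 213/4
a_2 = 1: 266/5
a_3 = 5: 1543/29

1543/29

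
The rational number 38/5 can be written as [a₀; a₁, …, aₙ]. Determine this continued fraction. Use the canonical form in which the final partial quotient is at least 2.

38 ÷ 5 → quotient 7, remainder 3
5 ÷ 3 → quotient 1, remainder 2
3 ÷ 2 → quotient 1, remainder 1
2 ÷ 1 → quotient 2, remainder 0

[7; 1, 1, 2]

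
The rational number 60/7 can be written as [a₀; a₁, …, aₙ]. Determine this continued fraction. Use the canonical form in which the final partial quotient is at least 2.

Run the Euclidean algorithm, recording each quotient:
60 ÷ 7 → quotient 8, remainder 4
7 ÷ 4 → quotient 1, remainder 3
4 ÷ 3 → quotient 1, remainder 1
3 ÷ 1 → quotient 3, remainder 0

[8; 1, 1, 3]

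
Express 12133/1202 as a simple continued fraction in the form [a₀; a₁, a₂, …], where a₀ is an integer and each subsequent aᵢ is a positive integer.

Run the Euclidean algorithm, recording each quotient:
12133 ÷ 1202 → quotient 10, remainder 113
1202 ÷ 113 → quotient 10, remainder 72
113 ÷ 72 → quotient 1, remainder 41
72 ÷ 41 → quotient 1, remainder 31
41 ÷ 31 → quotient 1, remainder 10
31 ÷ 10 → quotient 3, remainder 1
10 ÷ 1 → quotient 10, remainder 0

[10; 10, 1, 1, 1, 3, 10]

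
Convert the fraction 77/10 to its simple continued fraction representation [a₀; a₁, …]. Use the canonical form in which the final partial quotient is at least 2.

Apply division with remainder until the remainder is 0:
77 ÷ 10 → quotient 7, remainder 7
10 ÷ 7 → quotient 1, remainder 3
7 ÷ 3 → quotient 2, remainder 1
3 ÷ 1 → quotient 3, remainder 0

[7; 1, 2, 3]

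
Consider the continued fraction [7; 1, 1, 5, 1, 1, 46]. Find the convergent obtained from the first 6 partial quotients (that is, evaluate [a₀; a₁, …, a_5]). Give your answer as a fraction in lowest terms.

Build up convergents one term at a time:
a_0 = 7: 7/1
a_1 = 1: 8/1
a_2 = 1: 15/2
a_3 = 5: 83/11
a_4 = 1: 98/13
a_5 = 1: 181/24

181/24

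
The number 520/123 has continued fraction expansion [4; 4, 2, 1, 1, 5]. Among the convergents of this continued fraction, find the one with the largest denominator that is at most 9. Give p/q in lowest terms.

List convergents until the denominator exceeds the bound:
a_0 = 4: 4/1  (≤ bound)
a_1 = 4: 17/4  (≤ bound)
a_2 = 2: 38/9  (≤ bound)
a_3 = 1: 55/13  (> 9, stop)

38/9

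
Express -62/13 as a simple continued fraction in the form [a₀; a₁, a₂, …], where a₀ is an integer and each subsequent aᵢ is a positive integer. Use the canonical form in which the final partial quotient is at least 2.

Apply division with remainder until the remainder is 0:
-62 ÷ 13 → quotient -5, remainder 3
13 ÷ 3 → quotient 4, remainder 1
3 ÷ 1 → quotient 3, remainder 0

[-5; 4, 3]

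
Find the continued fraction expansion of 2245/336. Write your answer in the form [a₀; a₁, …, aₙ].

[6; 1, 2, 7, 7, 2]

2245 = 6·336 + 229, so a_0 = 6
336 = 1·229 + 107, so a_1 = 1
229 = 2·107 + 15, so a_2 = 2
107 = 7·15 + 2, so a_3 = 7
15 = 7·2 + 1, so a_4 = 7
2 = 2·1 + 0, so a_5 = 2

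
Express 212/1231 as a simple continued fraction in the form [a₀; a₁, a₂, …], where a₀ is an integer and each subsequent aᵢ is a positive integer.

212 ÷ 1231 → quotient 0, remainder 212
1231 ÷ 212 → quotient 5, remainder 171
212 ÷ 171 → quotient 1, remainder 41
171 ÷ 41 → quotient 4, remainder 7
41 ÷ 7 → quotient 5, remainder 6
7 ÷ 6 → quotient 1, remainder 1
6 ÷ 1 → quotient 6, remainder 0

[0; 5, 1, 4, 5, 1, 6]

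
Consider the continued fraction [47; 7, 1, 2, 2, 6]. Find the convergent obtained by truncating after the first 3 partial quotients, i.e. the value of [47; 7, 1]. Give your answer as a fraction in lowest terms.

377/8

a_0 = 47: 47/1
a_1 = 7: 330/7
a_2 = 1: 377/8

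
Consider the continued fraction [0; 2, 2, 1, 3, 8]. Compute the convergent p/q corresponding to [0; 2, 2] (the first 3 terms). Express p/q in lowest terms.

Start with 2.
2 + 1/(2/1) = 2 + 1/2 = 5/2
0 + 1/(5/2) = 0 + 2/5 = 2/5

2/5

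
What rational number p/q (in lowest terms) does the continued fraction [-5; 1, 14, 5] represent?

Start with 5.
14 + 1/(5/1) = 14 + 1/5 = 71/5
1 + 1/(71/5) = 1 + 5/71 = 76/71
-5 + 1/(76/71) = -5 + 71/76 = -309/76

-309/76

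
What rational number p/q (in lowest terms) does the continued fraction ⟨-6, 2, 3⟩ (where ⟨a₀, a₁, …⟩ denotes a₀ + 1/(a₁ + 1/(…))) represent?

Use the convergent recurrence hₖ = aₖ·hₖ₋₁ + hₖ₋₂ (and likewise for the denominators kₖ):
a_0 = -6: -6/1
a_1 = 2: -11/2
a_2 = 3: -39/7

-39/7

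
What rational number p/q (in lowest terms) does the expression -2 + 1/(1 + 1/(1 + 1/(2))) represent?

-7/5

Collapse the nested fraction from the inside out:
Start with 2.
1 + 1/(2/1) = 1 + 1/2 = 3/2
1 + 1/(3/2) = 1 + 2/3 = 5/3
-2 + 1/(5/3) = -2 + 3/5 = -7/5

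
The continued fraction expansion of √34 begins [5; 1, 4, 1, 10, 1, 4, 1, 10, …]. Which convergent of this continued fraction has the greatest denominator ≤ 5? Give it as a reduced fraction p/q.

a_0 = 5: 5/1  (≤ bound)
a_1 = 1: 6/1  (≤ bound)
a_2 = 4: 29/5  (≤ bound)
a_3 = 1: 35/6  (> 5, stop)

29/5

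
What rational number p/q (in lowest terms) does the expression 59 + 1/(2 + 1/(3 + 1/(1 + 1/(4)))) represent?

a_0 = 59: 59/1
a_1 = 2: 119/2
a_2 = 3: 416/7
a_3 = 1: 535/9
a_4 = 4: 2556/43

2556/43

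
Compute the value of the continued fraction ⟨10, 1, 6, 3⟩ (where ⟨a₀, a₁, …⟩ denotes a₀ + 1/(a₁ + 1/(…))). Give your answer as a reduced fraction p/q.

Collapse the nested fraction from the inside out:
Start with 3.
6 + 1/(3/1) = 6 + 1/3 = 19/3
1 + 1/(19/3) = 1 + 3/19 = 22/19
10 + 1/(22/19) = 10 + 19/22 = 239/22

239/22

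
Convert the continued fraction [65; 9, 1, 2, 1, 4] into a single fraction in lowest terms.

12044/185

Build up convergents one term at a time:
a_0 = 65: 65/1
a_1 = 9: 586/9
a_2 = 1: 651/10
a_3 = 2: 1888/29
a_4 = 1: 2539/39
a_5 = 4: 12044/185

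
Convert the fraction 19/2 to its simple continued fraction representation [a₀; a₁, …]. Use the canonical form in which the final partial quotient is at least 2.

[9; 2]

Run the Euclidean algorithm, recording each quotient:
19 ÷ 2 → quotient 9, remainder 1
2 ÷ 1 → quotient 2, remainder 0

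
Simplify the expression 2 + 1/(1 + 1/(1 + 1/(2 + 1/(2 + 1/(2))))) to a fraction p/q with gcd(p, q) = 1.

75/29

a_0 = 2: 2/1
a_1 = 1: 3/1
a_2 = 1: 5/2
a_3 = 2: 13/5
a_4 = 2: 31/12
a_5 = 2: 75/29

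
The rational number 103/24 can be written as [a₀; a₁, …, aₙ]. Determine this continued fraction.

[4; 3, 2, 3]

⌊103/24⌋ = 4, remainder 7
⌊24/7⌋ = 3, remainder 3
⌊7/3⌋ = 2, remainder 1
⌊3/1⌋ = 3, remainder 0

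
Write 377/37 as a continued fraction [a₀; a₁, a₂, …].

[10; 5, 3, 2]

Apply division with remainder until the remainder is 0:
⌊377/37⌋ = 10, remainder 7
⌊37/7⌋ = 5, remainder 2
⌊7/2⌋ = 3, remainder 1
⌊2/1⌋ = 2, remainder 0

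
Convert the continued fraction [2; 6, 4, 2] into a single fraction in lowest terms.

Use the convergent recurrence hₖ = aₖ·hₖ₋₁ + hₖ₋₂ (and likewise for the denominators kₖ):
a_0 = 2: 2/1
a_1 = 6: 13/6
a_2 = 4: 54/25
a_3 = 2: 121/56

121/56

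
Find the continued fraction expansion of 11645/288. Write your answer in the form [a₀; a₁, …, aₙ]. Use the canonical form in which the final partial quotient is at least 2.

[40; 2, 3, 3, 2, 5]

⌊11645/288⌋ = 40, remainder 125
⌊288/125⌋ = 2, remainder 38
⌊125/38⌋ = 3, remainder 11
⌊38/11⌋ = 3, remainder 5
⌊11/5⌋ = 2, remainder 1
⌊5/1⌋ = 5, remainder 0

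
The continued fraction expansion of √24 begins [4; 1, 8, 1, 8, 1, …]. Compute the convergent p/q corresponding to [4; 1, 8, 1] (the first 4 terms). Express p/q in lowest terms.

Compute successive convergents:
a_0 = 4: 4/1
a_1 = 1: 5/1
a_2 = 8: 44/9
a_3 = 1: 49/10

49/10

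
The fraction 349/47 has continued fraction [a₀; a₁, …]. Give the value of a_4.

6

Run the Euclidean algorithm, recording each quotient:
349 ÷ 47 → quotient 7, remainder 20
47 ÷ 20 → quotient 2, remainder 7
20 ÷ 7 → quotient 2, remainder 6
7 ÷ 6 → quotient 1, remainder 1
6 ÷ 1 → quotient 6, remainder 0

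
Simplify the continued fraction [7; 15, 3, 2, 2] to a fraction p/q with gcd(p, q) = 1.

Start with 2.
2 + 1/(2/1) = 2 + 1/2 = 5/2
3 + 1/(5/2) = 3 + 2/5 = 17/5
15 + 1/(17/5) = 15 + 5/17 = 260/17
7 + 1/(260/17) = 7 + 17/260 = 1837/260

1837/260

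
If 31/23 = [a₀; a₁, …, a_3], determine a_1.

⌊31/23⌋ = 1, remainder 8
⌊23/8⌋ = 2, remainder 7

2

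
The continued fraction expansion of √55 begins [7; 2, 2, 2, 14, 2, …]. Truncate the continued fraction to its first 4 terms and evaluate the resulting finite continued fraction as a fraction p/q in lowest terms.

Start with 2.
2 + 1/(2/1) = 2 + 1/2 = 5/2
2 + 1/(5/2) = 2 + 2/5 = 12/5
7 + 1/(12/5) = 7 + 5/12 = 89/12

89/12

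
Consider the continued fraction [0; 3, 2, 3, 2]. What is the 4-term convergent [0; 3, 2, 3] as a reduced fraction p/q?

Work from the innermost term outward:
Start with 3.
2 + 1/(3/1) = 2 + 1/3 = 7/3
3 + 1/(7/3) = 3 + 3/7 = 24/7
0 + 1/(24/7) = 0 + 7/24 = 7/24

7/24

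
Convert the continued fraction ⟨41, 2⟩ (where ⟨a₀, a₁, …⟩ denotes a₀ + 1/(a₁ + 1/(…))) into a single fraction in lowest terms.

Collapse the nested fraction from the inside out:
Start with 2.
41 + 1/(2/1) = 41 + 1/2 = 83/2

83/2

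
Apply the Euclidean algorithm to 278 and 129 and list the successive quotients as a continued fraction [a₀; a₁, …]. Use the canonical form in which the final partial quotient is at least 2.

[2; 6, 2, 4, 2]

278 ÷ 129 → quotient 2, remainder 20
129 ÷ 20 → quotient 6, remainder 9
20 ÷ 9 → quotient 2, remainder 2
9 ÷ 2 → quotient 4, remainder 1
2 ÷ 1 → quotient 2, remainder 0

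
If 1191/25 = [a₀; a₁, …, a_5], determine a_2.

1

1191 = 47·25 + 16, so a_0 = 47
25 = 1·16 + 9, so a_1 = 1
16 = 1·9 + 7, so a_2 = 1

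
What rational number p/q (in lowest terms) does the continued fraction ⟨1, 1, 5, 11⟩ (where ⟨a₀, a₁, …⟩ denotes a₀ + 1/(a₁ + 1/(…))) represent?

123/67

a_0 = 1: 1/1
a_1 = 1: 2/1
a_2 = 5: 11/6
a_3 = 11: 123/67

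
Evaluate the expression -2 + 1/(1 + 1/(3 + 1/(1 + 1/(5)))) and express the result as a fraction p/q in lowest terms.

Starting at the tail and folding back:
Start with 5.
1 + 1/(5/1) = 1 + 1/5 = 6/5
3 + 1/(6/5) = 3 + 5/6 = 23/6
1 + 1/(23/6) = 1 + 6/23 = 29/23
-2 + 1/(29/23) = -2 + 23/29 = -35/29

-35/29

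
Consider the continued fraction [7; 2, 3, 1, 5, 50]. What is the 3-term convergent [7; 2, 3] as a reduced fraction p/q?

Collapse the nested fraction from the inside out:
Start with 3.
2 + 1/(3/1) = 2 + 1/3 = 7/3
7 + 1/(7/3) = 7 + 3/7 = 52/7

52/7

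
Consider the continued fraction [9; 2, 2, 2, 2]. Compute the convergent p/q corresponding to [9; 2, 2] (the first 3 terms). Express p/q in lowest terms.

47/5

Start with 2.
2 + 1/(2/1) = 2 + 1/2 = 5/2
9 + 1/(5/2) = 9 + 2/5 = 47/5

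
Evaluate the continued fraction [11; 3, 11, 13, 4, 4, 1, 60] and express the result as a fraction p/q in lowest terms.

6551843/578601

Start with 60.
1 + 1/(60/1) = 1 + 1/60 = 61/60
4 + 1/(61/60) = 4 + 60/61 = 304/61
4 + 1/(304/61) = 4 + 61/304 = 1277/304
13 + 1/(1277/304) = 13 + 304/1277 = 16905/1277
11 + 1/(16905/1277) = 11 + 1277/16905 = 187232/16905
3 + 1/(187232/16905) = 3 + 16905/187232 = 578601/187232
11 + 1/(578601/187232) = 11 + 187232/578601 = 6551843/578601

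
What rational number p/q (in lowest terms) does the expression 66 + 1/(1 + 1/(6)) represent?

468/7

Build up convergents one term at a time:
a_0 = 66: 66/1
a_1 = 1: 67/1
a_2 = 6: 468/7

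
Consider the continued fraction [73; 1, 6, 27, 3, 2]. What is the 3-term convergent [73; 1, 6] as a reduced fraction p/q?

517/7

Start with 6.
1 + 1/(6/1) = 1 + 1/6 = 7/6
73 + 1/(7/6) = 73 + 6/7 = 517/7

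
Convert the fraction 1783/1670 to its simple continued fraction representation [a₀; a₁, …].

1783 ÷ 1670 → quotient 1, remainder 113
1670 ÷ 113 → quotient 14, remainder 88
113 ÷ 88 → quotient 1, remainder 25
88 ÷ 25 → quotient 3, remainder 13
25 ÷ 13 → quotient 1, remainder 12
13 ÷ 12 → quotient 1, remainder 1
12 ÷ 1 → quotient 12, remainder 0

[1; 14, 1, 3, 1, 1, 12]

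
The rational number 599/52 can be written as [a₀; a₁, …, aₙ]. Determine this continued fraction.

599 = 11·52 + 27, so a_0 = 11
52 = 1·27 + 25, so a_1 = 1
27 = 1·25 + 2, so a_2 = 1
25 = 12·2 + 1, so a_3 = 12
2 = 2·1 + 0, so a_4 = 2

[11; 1, 1, 12, 2]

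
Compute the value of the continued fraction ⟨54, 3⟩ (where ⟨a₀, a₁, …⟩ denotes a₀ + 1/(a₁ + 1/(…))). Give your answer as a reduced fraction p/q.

163/3

Use the convergent recurrence hₖ = aₖ·hₖ₋₁ + hₖ₋₂ (and likewise for the denominators kₖ):
a_0 = 54: 54/1
a_1 = 3: 163/3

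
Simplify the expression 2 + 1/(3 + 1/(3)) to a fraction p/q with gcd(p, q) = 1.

Start with 3.
3 + 1/(3/1) = 3 + 1/3 = 10/3
2 + 1/(10/3) = 2 + 3/10 = 23/10

23/10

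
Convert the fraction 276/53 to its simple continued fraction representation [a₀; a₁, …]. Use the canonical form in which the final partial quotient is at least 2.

[5; 4, 1, 4, 2]

276 ÷ 53 → quotient 5, remainder 11
53 ÷ 11 → quotient 4, remainder 9
11 ÷ 9 → quotient 1, remainder 2
9 ÷ 2 → quotient 4, remainder 1
2 ÷ 1 → quotient 2, remainder 0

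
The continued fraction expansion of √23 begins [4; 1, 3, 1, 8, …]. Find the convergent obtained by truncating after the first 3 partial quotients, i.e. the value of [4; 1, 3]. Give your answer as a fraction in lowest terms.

Start with 3.
1 + 1/(3/1) = 1 + 1/3 = 4/3
4 + 1/(4/3) = 4 + 3/4 = 19/4

19/4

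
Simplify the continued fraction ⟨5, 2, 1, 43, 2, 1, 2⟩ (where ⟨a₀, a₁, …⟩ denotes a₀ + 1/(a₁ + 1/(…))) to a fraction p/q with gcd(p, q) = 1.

Starting at the tail and folding back:
Start with 2.
1 + 1/(2/1) = 1 + 1/2 = 3/2
2 + 1/(3/2) = 2 + 2/3 = 8/3
43 + 1/(8/3) = 43 + 3/8 = 347/8
1 + 1/(347/8) = 1 + 8/347 = 355/347
2 + 1/(355/347) = 2 + 347/355 = 1057/355
5 + 1/(1057/355) = 5 + 355/1057 = 5640/1057

5640/1057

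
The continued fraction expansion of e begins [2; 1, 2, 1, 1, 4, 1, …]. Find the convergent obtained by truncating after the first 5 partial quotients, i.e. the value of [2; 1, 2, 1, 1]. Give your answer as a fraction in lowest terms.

Starting at the tail and folding back:
Start with 1.
1 + 1/(1/1) = 1 + 1/1 = 2/1
2 + 1/(2/1) = 2 + 1/2 = 5/2
1 + 1/(5/2) = 1 + 2/5 = 7/5
2 + 1/(7/5) = 2 + 5/7 = 19/7

19/7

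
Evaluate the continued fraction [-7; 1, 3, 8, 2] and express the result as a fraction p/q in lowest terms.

-437/70

a_0 = -7: -7/1
a_1 = 1: -6/1
a_2 = 3: -25/4
a_3 = 8: -206/33
a_4 = 2: -437/70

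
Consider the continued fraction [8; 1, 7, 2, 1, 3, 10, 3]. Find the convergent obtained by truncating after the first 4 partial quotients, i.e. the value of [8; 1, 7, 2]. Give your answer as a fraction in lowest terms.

151/17

Compute successive convergents:
a_0 = 8: 8/1
a_1 = 1: 9/1
a_2 = 7: 71/8
a_3 = 2: 151/17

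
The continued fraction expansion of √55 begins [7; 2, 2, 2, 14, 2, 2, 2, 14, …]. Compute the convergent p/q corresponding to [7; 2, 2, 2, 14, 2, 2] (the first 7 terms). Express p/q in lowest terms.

a_0 = 7: 7/1
a_1 = 2: 15/2
a_2 = 2: 37/5
a_3 = 2: 89/12
a_4 = 14: 1283/173
a_5 = 2: 2655/358
a_6 = 2: 6593/889

6593/889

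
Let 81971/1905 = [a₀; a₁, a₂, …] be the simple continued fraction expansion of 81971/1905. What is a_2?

Run the Euclidean algorithm, recording each quotient:
81971 = 43·1905 + 56, so a_0 = 43
1905 = 34·56 + 1, so a_1 = 34
56 = 56·1 + 0, so a_2 = 56

56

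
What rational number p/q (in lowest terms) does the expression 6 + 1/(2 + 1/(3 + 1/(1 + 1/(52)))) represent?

3061/475

a_0 = 6: 6/1
a_1 = 2: 13/2
a_2 = 3: 45/7
a_3 = 1: 58/9
a_4 = 52: 3061/475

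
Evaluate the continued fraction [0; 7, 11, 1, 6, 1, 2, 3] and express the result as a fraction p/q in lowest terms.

914/6475

a_0 = 0: 0/1
a_1 = 7: 1/7
a_2 = 11: 11/78
a_3 = 1: 12/85
a_4 = 6: 83/588
a_5 = 1: 95/673
a_6 = 2: 273/1934
a_7 = 3: 914/6475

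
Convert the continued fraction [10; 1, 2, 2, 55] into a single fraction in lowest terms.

4157/388

a_0 = 10: 10/1
a_1 = 1: 11/1
a_2 = 2: 32/3
a_3 = 2: 75/7
a_4 = 55: 4157/388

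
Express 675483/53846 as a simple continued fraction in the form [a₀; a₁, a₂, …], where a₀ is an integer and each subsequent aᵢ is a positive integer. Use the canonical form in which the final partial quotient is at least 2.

[12; 1, 1, 5, 11, 14, 31]

Run the Euclidean algorithm, recording each quotient:
⌊675483/53846⌋ = 12, remainder 29331
⌊53846/29331⌋ = 1, remainder 24515
⌊29331/24515⌋ = 1, remainder 4816
⌊24515/4816⌋ = 5, remainder 435
⌊4816/435⌋ = 11, remainder 31
⌊435/31⌋ = 14, remainder 1
⌊31/1⌋ = 31, remainder 0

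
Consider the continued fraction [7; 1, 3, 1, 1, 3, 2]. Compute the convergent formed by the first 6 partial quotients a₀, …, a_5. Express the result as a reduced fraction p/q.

Starting at the tail and folding back:
Start with 3.
1 + 1/(3/1) = 1 + 1/3 = 4/3
1 + 1/(4/3) = 1 + 3/4 = 7/4
3 + 1/(7/4) = 3 + 4/7 = 25/7
1 + 1/(25/7) = 1 + 7/25 = 32/25
7 + 1/(32/25) = 7 + 25/32 = 249/32

249/32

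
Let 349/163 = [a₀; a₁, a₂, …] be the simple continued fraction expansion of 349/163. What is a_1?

349 ÷ 163 → quotient 2, remainder 23
163 ÷ 23 → quotient 7, remainder 2

7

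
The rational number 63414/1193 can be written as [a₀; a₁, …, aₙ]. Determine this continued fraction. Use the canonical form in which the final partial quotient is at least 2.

[53; 6, 2, 4, 2, 1, 2, 2]

Apply division with remainder until the remainder is 0:
63414 = 53·1193 + 185, so a_0 = 53
1193 = 6·185 + 83, so a_1 = 6
185 = 2·83 + 19, so a_2 = 2
83 = 4·19 + 7, so a_3 = 4
19 = 2·7 + 5, so a_4 = 2
7 = 1·5 + 2, so a_5 = 1
5 = 2·2 + 1, so a_6 = 2
2 = 2·1 + 0, so a_7 = 2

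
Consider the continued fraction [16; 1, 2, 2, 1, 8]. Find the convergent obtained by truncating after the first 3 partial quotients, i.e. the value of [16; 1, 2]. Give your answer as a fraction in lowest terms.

50/3

Compute successive convergents:
a_0 = 16: 16/1
a_1 = 1: 17/1
a_2 = 2: 50/3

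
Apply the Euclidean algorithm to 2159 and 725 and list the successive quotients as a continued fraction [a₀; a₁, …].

[2; 1, 44, 3, 5]

Run the Euclidean algorithm, recording each quotient:
2159 = 2·725 + 709, so a_0 = 2
725 = 1·709 + 16, so a_1 = 1
709 = 44·16 + 5, so a_2 = 44
16 = 3·5 + 1, so a_3 = 3
5 = 5·1 + 0, so a_4 = 5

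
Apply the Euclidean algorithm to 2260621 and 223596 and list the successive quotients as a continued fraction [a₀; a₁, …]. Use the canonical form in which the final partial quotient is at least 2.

[10; 9, 14, 1, 36, 2, 3, 6]

⌊2260621/223596⌋ = 10, remainder 24661
⌊223596/24661⌋ = 9, remainder 1647
⌊24661/1647⌋ = 14, remainder 1603
⌊1647/1603⌋ = 1, remainder 44
⌊1603/44⌋ = 36, remainder 19
⌊44/19⌋ = 2, remainder 6
⌊19/6⌋ = 3, remainder 1
⌊6/1⌋ = 6, remainder 0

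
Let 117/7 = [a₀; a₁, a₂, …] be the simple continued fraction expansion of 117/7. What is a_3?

117 ÷ 7 → quotient 16, remainder 5
7 ÷ 5 → quotient 1, remainder 2
5 ÷ 2 → quotient 2, remainder 1
2 ÷ 1 → quotient 2, remainder 0

2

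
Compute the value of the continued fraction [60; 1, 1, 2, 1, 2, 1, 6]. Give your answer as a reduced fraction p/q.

Use the convergent recurrence hₖ = aₖ·hₖ₋₁ + hₖ₋₂ (and likewise for the denominators kₖ):
a_0 = 60: 60/1
a_1 = 1: 61/1
a_2 = 1: 121/2
a_3 = 2: 303/5
a_4 = 1: 424/7
a_5 = 2: 1151/19
a_6 = 1: 1575/26
a_7 = 6: 10601/175

10601/175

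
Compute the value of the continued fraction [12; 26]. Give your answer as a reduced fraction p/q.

313/26

Compute successive convergents:
a_0 = 12: 12/1
a_1 = 26: 313/26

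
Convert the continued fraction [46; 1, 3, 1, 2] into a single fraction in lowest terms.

655/14

Use the convergent recurrence hₖ = aₖ·hₖ₋₁ + hₖ₋₂ (and likewise for the denominators kₖ):
a_0 = 46: 46/1
a_1 = 1: 47/1
a_2 = 3: 187/4
a_3 = 1: 234/5
a_4 = 2: 655/14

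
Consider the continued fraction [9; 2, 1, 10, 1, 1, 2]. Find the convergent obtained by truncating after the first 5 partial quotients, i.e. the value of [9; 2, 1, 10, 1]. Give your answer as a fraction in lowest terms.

Build up convergents one term at a time:
a_0 = 9: 9/1
a_1 = 2: 19/2
a_2 = 1: 28/3
a_3 = 10: 299/32
a_4 = 1: 327/35

327/35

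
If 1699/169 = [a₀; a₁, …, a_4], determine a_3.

1699 = 10·169 + 9, so a_0 = 10
169 = 18·9 + 7, so a_1 = 18
9 = 1·7 + 2, so a_2 = 1
7 = 3·2 + 1, so a_3 = 3

3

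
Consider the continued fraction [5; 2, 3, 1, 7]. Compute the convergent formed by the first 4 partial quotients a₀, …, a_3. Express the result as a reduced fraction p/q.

49/9

a_0 = 5: 5/1
a_1 = 2: 11/2
a_2 = 3: 38/7
a_3 = 1: 49/9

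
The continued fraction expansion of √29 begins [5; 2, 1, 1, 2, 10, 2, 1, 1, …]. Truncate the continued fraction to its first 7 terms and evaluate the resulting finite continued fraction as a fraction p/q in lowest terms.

1524/283

a_0 = 5: 5/1
a_1 = 2: 11/2
a_2 = 1: 16/3
a_3 = 1: 27/5
a_4 = 2: 70/13
a_5 = 10: 727/135
a_6 = 2: 1524/283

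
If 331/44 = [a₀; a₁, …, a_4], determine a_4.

2

Apply division with remainder until the remainder is 0:
⌊331/44⌋ = 7, remainder 23
⌊44/23⌋ = 1, remainder 21
⌊23/21⌋ = 1, remainder 2
⌊21/2⌋ = 10, remainder 1
⌊2/1⌋ = 2, remainder 0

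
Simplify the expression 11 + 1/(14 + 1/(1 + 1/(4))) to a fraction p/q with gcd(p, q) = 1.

Start with 4.
1 + 1/(4/1) = 1 + 1/4 = 5/4
14 + 1/(5/4) = 14 + 4/5 = 74/5
11 + 1/(74/5) = 11 + 5/74 = 819/74

819/74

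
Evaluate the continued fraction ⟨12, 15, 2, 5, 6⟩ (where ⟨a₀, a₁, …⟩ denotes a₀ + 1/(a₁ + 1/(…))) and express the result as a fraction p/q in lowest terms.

12680/1051

Start with 6.
5 + 1/(6/1) = 5 + 1/6 = 31/6
2 + 1/(31/6) = 2 + 6/31 = 68/31
15 + 1/(68/31) = 15 + 31/68 = 1051/68
12 + 1/(1051/68) = 12 + 68/1051 = 12680/1051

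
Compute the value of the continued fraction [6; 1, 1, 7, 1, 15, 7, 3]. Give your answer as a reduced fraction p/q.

Start with 3.
7 + 1/(3/1) = 7 + 1/3 = 22/3
15 + 1/(22/3) = 15 + 3/22 = 333/22
1 + 1/(333/22) = 1 + 22/333 = 355/333
7 + 1/(355/333) = 7 + 333/355 = 2818/355
1 + 1/(2818/355) = 1 + 355/2818 = 3173/2818
1 + 1/(3173/2818) = 1 + 2818/3173 = 5991/3173
6 + 1/(5991/3173) = 6 + 3173/5991 = 39119/5991

39119/5991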